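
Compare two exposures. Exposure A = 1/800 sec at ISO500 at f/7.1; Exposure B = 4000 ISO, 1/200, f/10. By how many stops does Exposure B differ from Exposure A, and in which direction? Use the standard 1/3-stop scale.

4 stops brighter

Aperture: f/7.1 → f/8 → f/9 → f/10 — 1 stop stopped down (darker).
Shutter speed: 1/800 → 1/640 → 1/500 → 1/400 → 1/320 → 1/250 → 1/200 — 2 stops slower (brighter).
ISO: 500 → 640 → 800 → 1000 → 1250 → 1600 → 2000 → 2500 → 3200 → 4000 — 3 stops raised (brighter).
Net: −1 +2 +3 = +4 stops.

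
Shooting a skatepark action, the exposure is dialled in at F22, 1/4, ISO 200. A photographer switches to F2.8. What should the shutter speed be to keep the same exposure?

1/250s

Aperture: f/22 → f/16 → f/11 → f/8 → f/5.6 → f/4 → f/2.8 — 6 stops larger aperture (brighter).
Need 6 stops darker from the shutter speed: 1/4 → 1/8 → 1/15 → 1/30 → 1/60 → 1/125 → 1/250.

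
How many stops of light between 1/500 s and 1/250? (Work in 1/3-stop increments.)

1/500 → 1/400 → 1/320 → 1/250 — count the steps: 3 third-stops = 1 stop.

1 stop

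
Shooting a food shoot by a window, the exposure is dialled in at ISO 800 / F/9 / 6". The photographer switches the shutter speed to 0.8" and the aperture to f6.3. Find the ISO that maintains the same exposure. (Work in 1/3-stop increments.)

Shutter speed: 6 → 5 → 4 → 3.2 → 2.5 → 2 → 1.6 → 1.3 → 1 → 0.8 — 3 stops faster (darker).
Aperture: f/9 → f/8 → f/7.1 → f/6.3 — 1 stop larger aperture (brighter).
Net change so far: 2 stops darker. Offset with the ISO: 800 → 1000 → 1250 → 1600 → 2000 → 2500 → 3200.

ISO 3200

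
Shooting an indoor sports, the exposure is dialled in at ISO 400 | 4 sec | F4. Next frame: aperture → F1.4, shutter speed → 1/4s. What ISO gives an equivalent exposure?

ISO 800

Aperture: f/4 → f/2.8 → f/2 → f/1.4 — 3 stops larger aperture (brighter).
Shutter speed: 4 → 2 → 1 → 1/2 → 1/4 — 4 stops faster (darker).
Net change so far: 1 stop darker. Offset with the ISO: 400 → 800.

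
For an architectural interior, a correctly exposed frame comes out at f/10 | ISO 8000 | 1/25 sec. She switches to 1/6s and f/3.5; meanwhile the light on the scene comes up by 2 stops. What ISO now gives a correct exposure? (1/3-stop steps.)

ISO 64

Scene light: 2 stops brighter.
Shutter speed: 1/25 → 1/20 → 1/15 → 1/13 → 1/10 → 1/8 → 1/6 — 2 stops slower (brighter).
Aperture: f/10 → f/9 → f/8 → f/7.1 → f/6.3 → f/5.6 → f/5 → f/4.5 → f/4 → f/3.5 — 3 stops opened up (brighter).
Net so far: 7 stops brighter. ISO: 8000 → 6400 → 5000 → 4000 → 3200 → 2500 → 2000 → 1600 → 1250 → 1000 → 800 → 640 → 500 → 400 → 320 → 250 → 200 → 160 → 125 → 100 → 80 → 64.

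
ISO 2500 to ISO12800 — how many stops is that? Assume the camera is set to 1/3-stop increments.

2 1/3 stops

2500 → 3200 → 4000 → 5000 → 6400 → 8000 → 10000 → 12800 — count the steps: 7 third-stops = 2 1/3 stops.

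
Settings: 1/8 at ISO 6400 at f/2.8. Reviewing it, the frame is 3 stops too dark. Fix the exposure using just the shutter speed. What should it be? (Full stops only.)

Underexposed by 3 stops → need 3 stops brighter.
Shutter speed: 1/8 → 1/4 → 1/2 → 1.

1 s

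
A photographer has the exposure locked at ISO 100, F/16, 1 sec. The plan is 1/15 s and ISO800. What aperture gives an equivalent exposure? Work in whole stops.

Shutter speed: 1 → 1/2 → 1/4 → 1/8 → 1/15 — 4 stops shorter (darker).
ISO: 100 → 200 → 400 → 800 — 3 stops raised (brighter).
Net change so far: 1 stop darker. Offset with the aperture: f/16 → f/11.

f/11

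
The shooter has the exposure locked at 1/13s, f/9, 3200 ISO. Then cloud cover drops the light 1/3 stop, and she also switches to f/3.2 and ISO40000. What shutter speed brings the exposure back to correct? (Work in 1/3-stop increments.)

1/1000s

Scene light: 1/3 stop darker.
Aperture: f/9 → f/8 → f/7.1 → f/6.3 → f/5.6 → f/5 → f/4.5 → f/4 → f/3.5 → f/3.2 — 3 stops opened up (brighter).
ISO: 3200 → 4000 → 5000 → 6400 → 8000 → 10000 → 12800 → 16000 → 20000 → 25600 → 32000 → 40000 — 3 2/3 stops higher (brighter).
Net so far: 6 1/3 stops brighter. Shutter speed: 1/13 → 1/15 → 1/20 → 1/25 → 1/30 → 1/40 → 1/50 → 1/60 → 1/80 → 1/100 → 1/125 → 1/160 → 1/200 → 1/250 → 1/320 → 1/400 → 1/500 → 1/640 → 1/800 → 1/1000.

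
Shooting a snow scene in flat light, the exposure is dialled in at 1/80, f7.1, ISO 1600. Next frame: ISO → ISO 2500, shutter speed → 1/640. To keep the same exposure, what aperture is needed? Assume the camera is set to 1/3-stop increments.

ISO: 1600 → 2000 → 2500 — 2/3 stop raised (brighter).
Shutter speed: 1/80 → 1/100 → 1/125 → 1/160 → 1/200 → 1/250 → 1/320 → 1/400 → 1/500 → 1/640 — 3 stops shorter (darker).
Net change so far: 2 1/3 stops darker. Offset with the aperture: f/7.1 → f/6.3 → f/5.6 → f/5 → f/4.5 → f/4 → f/3.5 → f/3.2.

f/3.2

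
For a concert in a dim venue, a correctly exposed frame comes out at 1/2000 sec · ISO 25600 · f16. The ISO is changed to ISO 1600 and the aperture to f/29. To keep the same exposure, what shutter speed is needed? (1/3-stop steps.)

1/40s

ISO: 25600 → 20000 → 16000 → 12800 → 10000 → 8000 → 6400 → 5000 → 4000 → 3200 → 2500 → 2000 → 1600 — 4 stops lower (darker).
Aperture: f/16 → f/18 → f/20 → f/22 → f/25 → f/29 — 1 2/3 stops stopped down (darker).
Net change so far: 5 2/3 stops darker. Offset with the shutter speed: 1/2000 → 1/1600 → 1/1250 → 1/1000 → 1/800 → 1/640 → 1/500 → 1/400 → 1/320 → 1/250 → 1/200 → 1/160 → 1/125 → 1/100 → 1/80 → 1/60 → 1/50 → 1/40.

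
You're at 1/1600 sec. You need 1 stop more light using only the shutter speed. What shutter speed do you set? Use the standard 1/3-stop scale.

1/800s

Shutter speed: 1/1600 → 1/1250 → 1/1000 → 1/800 — 1 stop longer (brighter).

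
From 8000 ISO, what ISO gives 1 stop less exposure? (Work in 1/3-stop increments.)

ISO 4000

ISO: 8000 → 6400 → 5000 → 4000 — 1 stop dropped (darker).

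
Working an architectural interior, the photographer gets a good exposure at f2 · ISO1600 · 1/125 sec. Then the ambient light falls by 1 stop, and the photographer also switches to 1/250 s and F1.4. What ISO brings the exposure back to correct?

Scene light: 1 stop darker.
Shutter speed: 1/125 → 1/250 — 1 stop shorter (darker).
Aperture: f/2 → f/1.4 — 1 stop larger aperture (brighter).
Net so far: 1 stop darker. ISO: 1600 → 3200.

ISO 3200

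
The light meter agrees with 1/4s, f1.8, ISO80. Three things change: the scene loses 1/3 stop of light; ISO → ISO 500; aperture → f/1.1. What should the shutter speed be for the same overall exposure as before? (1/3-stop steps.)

1/50s

Scene light: 1/3 stop darker.
ISO: 80 → 100 → 125 → 160 → 200 → 250 → 320 → 400 → 500 — 2 2/3 stops higher (brighter).
Aperture: f/1.8 → f/1.6 → f/1.4 → f/1.2 → f/1.1 — 1 1/3 stops larger aperture (brighter).
Net so far: 3 2/3 stops brighter. Shutter speed: 1/4 → 1/5 → 1/6 → 1/8 → 1/10 → 1/13 → 1/15 → 1/20 → 1/25 → 1/30 → 1/40 → 1/50.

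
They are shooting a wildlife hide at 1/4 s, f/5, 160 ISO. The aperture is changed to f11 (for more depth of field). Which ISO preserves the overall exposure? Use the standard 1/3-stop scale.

Aperture: f/5 → f/5.6 → f/6.3 → f/7.1 → f/8 → f/9 → f/10 → f/11 — 2 1/3 stops smaller aperture (darker).
Need 2 1/3 stops brighter from the ISO: 160 → 200 → 250 → 320 → 400 → 500 → 640 → 800.

ISO 800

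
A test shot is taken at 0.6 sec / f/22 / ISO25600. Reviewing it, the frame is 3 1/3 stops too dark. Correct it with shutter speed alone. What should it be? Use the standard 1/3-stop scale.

Underexposed by 3 1/3 stops → need 3 1/3 stops brighter.
Shutter speed: 0.6 → 0.8 → 1 → 1.3 → 1.6 → 2 → 2.5 → 3.2 → 4 → 5 → 6.

6 s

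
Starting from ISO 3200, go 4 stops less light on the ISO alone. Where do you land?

ISO 200

ISO: 3200 → 1600 → 800 → 400 → 200 — 4 stops lower (darker).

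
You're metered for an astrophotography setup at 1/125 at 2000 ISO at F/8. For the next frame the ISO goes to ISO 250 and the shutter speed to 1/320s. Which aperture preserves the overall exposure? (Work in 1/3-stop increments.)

ISO: 2000 → 1600 → 1250 → 1000 → 800 → 640 → 500 → 400 → 320 → 250 — 3 stops lower (darker).
Shutter speed: 1/125 → 1/160 → 1/200 → 1/250 → 1/320 — 1 1/3 stops shorter (darker).
Net change so far: 4 1/3 stops darker. Offset with the aperture: f/8 → f/7.1 → f/6.3 → f/5.6 → f/5 → f/4.5 → f/4 → f/3.5 → f/3.2 → f/2.8 → f/2.5 → f/2.2 → f/2 → f/1.8.

f/1.8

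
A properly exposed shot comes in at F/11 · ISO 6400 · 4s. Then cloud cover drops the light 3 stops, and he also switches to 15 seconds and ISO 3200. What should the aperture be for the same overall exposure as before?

Scene light: 3 stops darker.
Shutter speed: 4 → 8 → 15 — 2 stops slower (brighter).
ISO: 6400 → 3200 — 1 stop dropped (darker).
Net so far: 2 stops darker. Aperture: f/11 → f/8 → f/5.6.

f/5.6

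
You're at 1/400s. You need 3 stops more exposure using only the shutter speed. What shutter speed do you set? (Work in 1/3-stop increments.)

Shutter speed: 1/400 → 1/320 → 1/250 → 1/200 → 1/160 → 1/125 → 1/100 → 1/80 → 1/60 → 1/50 — 3 stops longer (brighter).

1/50s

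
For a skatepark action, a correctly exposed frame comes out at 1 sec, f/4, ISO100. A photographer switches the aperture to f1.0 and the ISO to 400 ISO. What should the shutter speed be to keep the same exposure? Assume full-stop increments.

1/60s

Aperture: f/4 → f/2.8 → f/2 → f/1.4 → f/1.0 — 4 stops opened up (brighter).
ISO: 100 → 200 → 400 — 2 stops higher (brighter).
Net change so far: 6 stops brighter. Offset with the shutter speed: 1 → 1/2 → 1/4 → 1/8 → 1/15 → 1/30 → 1/60.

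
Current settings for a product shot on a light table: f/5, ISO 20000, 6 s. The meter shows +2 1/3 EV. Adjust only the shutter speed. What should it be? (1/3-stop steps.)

Overexposed by 2 1/3 stops → need 2 1/3 stops darker.
Shutter speed: 6 → 5 → 4 → 3.2 → 2.5 → 2 → 1.6 → 1.3.

1.3 s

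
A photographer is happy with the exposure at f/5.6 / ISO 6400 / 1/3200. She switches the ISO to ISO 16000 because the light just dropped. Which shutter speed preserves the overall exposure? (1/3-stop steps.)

ISO: 6400 → 8000 → 10000 → 12800 → 16000 — 1 1/3 stops raised (brighter).
Need 1 1/3 stops darker from the shutter speed: 1/3200 → 1/4000 → 1/5000 → 1/6400 → 1/8000.

1/8000s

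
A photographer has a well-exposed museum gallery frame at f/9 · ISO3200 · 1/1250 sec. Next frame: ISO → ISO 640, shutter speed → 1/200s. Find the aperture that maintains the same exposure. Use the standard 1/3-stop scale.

ISO: 3200 → 2500 → 2000 → 1600 → 1250 → 1000 → 800 → 640 — 2 1/3 stops lower (darker).
Shutter speed: 1/1250 → 1/1000 → 1/800 → 1/640 → 1/500 → 1/400 → 1/320 → 1/250 → 1/200 — 2 2/3 stops slower (brighter).
Net change so far: 1/3 stop brighter. Offset with the aperture: f/9 → f/10.

f/10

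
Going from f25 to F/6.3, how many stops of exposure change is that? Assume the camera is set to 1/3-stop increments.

f/25 → f/22 → f/20 → f/18 → f/16 → f/14 → f/13 → f/11 → f/10 → f/9 → f/8 → f/7.1 → f/6.3 — count the steps: 12 third-stops = 4 stops.

4 stops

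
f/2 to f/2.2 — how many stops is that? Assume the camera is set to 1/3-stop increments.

f/2 → f/2.2 — count the steps: 1 third-stops = 1/3 stop.

1/3 stop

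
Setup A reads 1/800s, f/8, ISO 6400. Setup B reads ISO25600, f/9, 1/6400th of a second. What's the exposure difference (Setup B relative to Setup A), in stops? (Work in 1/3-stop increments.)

1 1/3 stops darker

Aperture: f/8 → f/9 — 1/3 stop stopped down (darker).
Shutter speed: 1/800 → 1/1000 → 1/1250 → 1/1600 → 1/2000 → 1/2500 → 1/3200 → 1/4000 → 1/5000 → 1/6400 — 3 stops faster (darker).
ISO: 6400 → 8000 → 10000 → 12800 → 16000 → 20000 → 25600 — 2 stops raised (brighter).
Net: −1/3 −3 +2 = −1 1/3 stops.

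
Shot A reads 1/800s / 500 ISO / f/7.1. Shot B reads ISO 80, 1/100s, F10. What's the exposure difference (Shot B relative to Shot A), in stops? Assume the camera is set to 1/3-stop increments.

Aperture: f/7.1 → f/8 → f/9 → f/10 — 1 stop narrower (darker).
Shutter speed: 1/800 → 1/640 → 1/500 → 1/400 → 1/320 → 1/250 → 1/200 → 1/160 → 1/125 → 1/100 — 3 stops slower (brighter).
ISO: 500 → 400 → 320 → 250 → 200 → 160 → 125 → 100 → 80 — 2 2/3 stops lower (darker).
Net: −1 +3 −2 2/3 = −2/3 stops.

2/3 stop darker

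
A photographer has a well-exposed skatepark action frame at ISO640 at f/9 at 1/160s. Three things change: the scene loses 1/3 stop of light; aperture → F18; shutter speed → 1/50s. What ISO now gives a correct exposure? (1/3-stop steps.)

ISO 1000

Scene light: 1/3 stop darker.
Aperture: f/9 → f/10 → f/11 → f/13 → f/14 → f/16 → f/18 — 2 stops narrower (darker).
Shutter speed: 1/160 → 1/125 → 1/100 → 1/80 → 1/60 → 1/50 — 1 2/3 stops slower (brighter).
Net so far: 2/3 stop darker. ISO: 640 → 800 → 1000.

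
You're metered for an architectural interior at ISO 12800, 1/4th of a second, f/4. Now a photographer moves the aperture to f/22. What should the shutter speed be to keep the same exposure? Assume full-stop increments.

Aperture: f/4 → f/5.6 → f/8 → f/11 → f/16 → f/22 — 5 stops narrower (darker).
Need 5 stops brighter from the shutter speed: 1/4 → 1/2 → 1 → 2 → 4 → 8.

8 s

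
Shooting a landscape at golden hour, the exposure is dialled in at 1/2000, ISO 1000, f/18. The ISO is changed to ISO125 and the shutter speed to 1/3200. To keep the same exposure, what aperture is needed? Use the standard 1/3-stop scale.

f/5

ISO: 1000 → 800 → 640 → 500 → 400 → 320 → 250 → 200 → 160 → 125 — 3 stops lower (darker).
Shutter speed: 1/2000 → 1/2500 → 1/3200 — 2/3 stop faster (darker).
Net change so far: 3 2/3 stops darker. Offset with the aperture: f/18 → f/16 → f/14 → f/13 → f/11 → f/10 → f/9 → f/8 → f/7.1 → f/6.3 → f/5.6 → f/5.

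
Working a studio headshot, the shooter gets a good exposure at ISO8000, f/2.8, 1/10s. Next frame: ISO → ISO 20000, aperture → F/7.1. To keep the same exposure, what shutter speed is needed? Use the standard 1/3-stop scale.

1/4s

ISO: 8000 → 10000 → 12800 → 16000 → 20000 — 1 1/3 stops raised (brighter).
Aperture: f/2.8 → f/3.2 → f/3.5 → f/4 → f/4.5 → f/5 → f/5.6 → f/6.3 → f/7.1 — 2 2/3 stops smaller aperture (darker).
Net change so far: 1 1/3 stops darker. Offset with the shutter speed: 1/10 → 1/8 → 1/6 → 1/5 → 1/4.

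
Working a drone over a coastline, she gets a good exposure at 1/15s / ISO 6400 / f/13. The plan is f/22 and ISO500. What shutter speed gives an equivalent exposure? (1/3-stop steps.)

Aperture: f/13 → f/14 → f/16 → f/18 → f/20 → f/22 — 1 2/3 stops narrower (darker).
ISO: 6400 → 5000 → 4000 → 3200 → 2500 → 2000 → 1600 → 1250 → 1000 → 800 → 640 → 500 — 3 2/3 stops lower (darker).
Net change so far: 5 1/3 stops darker. Offset with the shutter speed: 1/15 → 1/13 → 1/10 → 1/8 → 1/6 → 1/5 → 1/4 → 0.3 → 0.4 → 0.5 → 0.6 → 0.8 → 1 → 1.3 → 1.6 → 2 → 2.5.

2.5 s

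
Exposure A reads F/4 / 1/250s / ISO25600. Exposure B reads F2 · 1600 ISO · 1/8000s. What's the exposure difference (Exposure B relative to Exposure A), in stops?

7 stops darker

Aperture: f/4 → f/2.8 → f/2 — 2 stops opened up (brighter).
Shutter speed: 1/250 → 1/500 → 1/1000 → 1/2000 → 1/4000 → 1/8000 — 5 stops shorter (darker).
ISO: 25600 → 12800 → 6400 → 3200 → 1600 — 4 stops dropped (darker).
Net: +2 −5 −4 = −7 stops.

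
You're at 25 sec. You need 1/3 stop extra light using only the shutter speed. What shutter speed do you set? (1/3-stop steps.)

30 s

Shutter speed: 25 → 30 — 1/3 stop longer (brighter).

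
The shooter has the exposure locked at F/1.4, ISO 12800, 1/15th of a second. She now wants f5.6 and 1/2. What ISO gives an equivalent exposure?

ISO 25600

Aperture: f/1.4 → f/2 → f/2.8 → f/4 → f/5.6 — 4 stops smaller aperture (darker).
Shutter speed: 1/15 → 1/8 → 1/4 → 1/2 — 3 stops slower (brighter).
Net change so far: 1 stop darker. Offset with the ISO: 12800 → 25600.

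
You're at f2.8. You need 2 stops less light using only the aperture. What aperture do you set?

f/5.6

Aperture: f/2.8 → f/4 → f/5.6 — 2 stops stopped down (darker).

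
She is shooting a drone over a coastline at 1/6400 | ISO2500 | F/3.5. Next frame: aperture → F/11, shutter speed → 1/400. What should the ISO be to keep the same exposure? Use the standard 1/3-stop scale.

Aperture: f/3.5 → f/4 → f/4.5 → f/5 → f/5.6 → f/6.3 → f/7.1 → f/8 → f/9 → f/10 → f/11 — 3 1/3 stops narrower (darker).
Shutter speed: 1/6400 → 1/5000 → 1/4000 → 1/3200 → 1/2500 → 1/2000 → 1/1600 → 1/1250 → 1/1000 → 1/800 → 1/640 → 1/500 → 1/400 — 4 stops slower (brighter).
Net change so far: 2/3 stop brighter. Offset with the ISO: 2500 → 2000 → 1600.

ISO 1600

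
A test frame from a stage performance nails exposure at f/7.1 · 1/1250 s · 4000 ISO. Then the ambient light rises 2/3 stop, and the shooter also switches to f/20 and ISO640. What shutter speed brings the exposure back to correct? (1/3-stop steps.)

1/40s

Scene light: 2/3 stop brighter.
Aperture: f/7.1 → f/8 → f/9 → f/10 → f/11 → f/13 → f/14 → f/16 → f/18 → f/20 — 3 stops stopped down (darker).
ISO: 4000 → 3200 → 2500 → 2000 → 1600 → 1250 → 1000 → 800 → 640 — 2 2/3 stops lower (darker).
Net so far: 5 stops darker. Shutter speed: 1/1250 → 1/1000 → 1/800 → 1/640 → 1/500 → 1/400 → 1/320 → 1/250 → 1/200 → 1/160 → 1/125 → 1/100 → 1/80 → 1/60 → 1/50 → 1/40.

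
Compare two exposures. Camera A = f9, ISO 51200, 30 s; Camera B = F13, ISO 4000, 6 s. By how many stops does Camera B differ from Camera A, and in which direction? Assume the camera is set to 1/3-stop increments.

7 stops darker

Aperture: f/9 → f/10 → f/11 → f/13 — 1 stop stopped down (darker).
Shutter speed: 30 → 25 → 20 → 15 → 13 → 10 → 8 → 6 — 2 1/3 stops faster (darker).
ISO: 51200 → 40000 → 32000 → 25600 → 20000 → 16000 → 12800 → 10000 → 8000 → 6400 → 5000 → 4000 — 3 2/3 stops lower (darker).
Net: −1 −2 1/3 −3 2/3 = −7 stops.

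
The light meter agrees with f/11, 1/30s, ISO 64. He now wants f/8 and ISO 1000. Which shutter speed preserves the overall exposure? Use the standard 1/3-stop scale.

1/1000s

Aperture: f/11 → f/10 → f/9 → f/8 — 1 stop opened up (brighter).
ISO: 64 → 80 → 100 → 125 → 160 → 200 → 250 → 320 → 400 → 500 → 640 → 800 → 1000 — 4 stops raised (brighter).
Net change so far: 5 stops brighter. Offset with the shutter speed: 1/30 → 1/40 → 1/50 → 1/60 → 1/80 → 1/100 → 1/125 → 1/160 → 1/200 → 1/250 → 1/320 → 1/400 → 1/500 → 1/640 → 1/800 → 1/1000.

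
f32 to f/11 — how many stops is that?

f/32 → f/22 → f/16 → f/11 — count the steps: 3 stops.

3 stops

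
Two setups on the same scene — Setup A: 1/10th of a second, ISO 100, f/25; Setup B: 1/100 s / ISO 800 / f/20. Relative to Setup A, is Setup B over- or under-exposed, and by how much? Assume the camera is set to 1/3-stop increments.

1/3 stop brighter

Aperture: f/25 → f/22 → f/20 — 2/3 stop larger aperture (brighter).
Shutter speed: 1/10 → 1/13 → 1/15 → 1/20 → 1/25 → 1/30 → 1/40 → 1/50 → 1/60 → 1/80 → 1/100 — 3 1/3 stops shorter (darker).
ISO: 100 → 125 → 160 → 200 → 250 → 320 → 400 → 500 → 640 → 800 — 3 stops higher (brighter).
Net: +2/3 −3 1/3 +3 = +1/3 stops.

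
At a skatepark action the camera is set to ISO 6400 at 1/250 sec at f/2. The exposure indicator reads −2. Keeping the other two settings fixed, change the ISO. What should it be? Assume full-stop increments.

Underexposed by 2 stops → need 2 stops brighter.
ISO: 6400 → 12800 → 25600.

ISO 25600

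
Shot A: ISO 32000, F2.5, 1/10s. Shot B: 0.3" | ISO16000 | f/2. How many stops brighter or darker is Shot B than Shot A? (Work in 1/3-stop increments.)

Aperture: f/2.5 → f/2.2 → f/2 — 2/3 stop opened up (brighter).
Shutter speed: 1/10 → 1/8 → 1/6 → 1/5 → 1/4 → 0.3 — 1 2/3 stops longer (brighter).
ISO: 32000 → 25600 → 20000 → 16000 — 1 stop lower (darker).
Net: +2/3 +1 2/3 −1 = +1 1/3 stops.

1 1/3 stops brighter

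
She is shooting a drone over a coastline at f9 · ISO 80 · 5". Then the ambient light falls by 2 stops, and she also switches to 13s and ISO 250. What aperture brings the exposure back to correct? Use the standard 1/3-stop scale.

Scene light: 2 stops darker.
Shutter speed: 5 → 6 → 8 → 10 → 13 — 1 1/3 stops longer (brighter).
ISO: 80 → 100 → 125 → 160 → 200 → 250 — 1 2/3 stops raised (brighter).
Net so far: 1 stop brighter. Aperture: f/9 → f/10 → f/11 → f/13.

f/13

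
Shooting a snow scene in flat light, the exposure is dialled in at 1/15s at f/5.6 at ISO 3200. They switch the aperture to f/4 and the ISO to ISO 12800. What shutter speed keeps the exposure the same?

1/125s

Aperture: f/5.6 → f/4 — 1 stop larger aperture (brighter).
ISO: 3200 → 6400 → 12800 — 2 stops higher (brighter).
Net change so far: 3 stops brighter. Offset with the shutter speed: 1/15 → 1/30 → 1/60 → 1/125.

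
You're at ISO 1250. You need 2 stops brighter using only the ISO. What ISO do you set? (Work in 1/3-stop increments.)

ISO 5000

ISO: 1250 → 1600 → 2000 → 2500 → 3200 → 4000 → 5000 — 2 stops raised (brighter).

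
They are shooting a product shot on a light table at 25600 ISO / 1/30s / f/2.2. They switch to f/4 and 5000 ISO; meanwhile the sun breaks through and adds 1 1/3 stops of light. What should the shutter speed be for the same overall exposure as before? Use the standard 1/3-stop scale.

Scene light: 1 1/3 stops brighter.
Aperture: f/2.2 → f/2.5 → f/2.8 → f/3.2 → f/3.5 → f/4 — 1 2/3 stops smaller aperture (darker).
ISO: 25600 → 20000 → 16000 → 12800 → 10000 → 8000 → 6400 → 5000 — 2 1/3 stops lower (darker).
Net so far: 2 2/3 stops darker. Shutter speed: 1/30 → 1/25 → 1/20 → 1/15 → 1/13 → 1/10 → 1/8 → 1/6 → 1/5.

1/5s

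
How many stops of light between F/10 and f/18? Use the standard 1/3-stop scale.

1 2/3 stops

f/10 → f/11 → f/13 → f/14 → f/16 → f/18 — count the steps: 5 third-stops = 1 2/3 stops.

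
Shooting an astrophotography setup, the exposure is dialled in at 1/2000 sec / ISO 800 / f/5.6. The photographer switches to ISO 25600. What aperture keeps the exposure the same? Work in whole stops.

ISO: 800 → 1600 → 3200 → 6400 → 12800 → 25600 — 5 stops higher (brighter).
Need 5 stops darker from the aperture: f/5.6 → f/8 → f/11 → f/16 → f/22 → f/32.

f/32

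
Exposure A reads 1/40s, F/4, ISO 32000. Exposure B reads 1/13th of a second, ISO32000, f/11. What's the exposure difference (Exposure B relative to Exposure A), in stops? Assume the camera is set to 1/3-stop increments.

1 1/3 stops darker

Aperture: f/4 → f/4.5 → f/5 → f/5.6 → f/6.3 → f/7.1 → f/8 → f/9 → f/10 → f/11 — 3 stops stopped down (darker).
Shutter speed: 1/40 → 1/30 → 1/25 → 1/20 → 1/15 → 1/13 — 1 2/3 stops slower (brighter).
ISO: unchanged.
Net: −3 +1 2/3 = −1 1/3 stops.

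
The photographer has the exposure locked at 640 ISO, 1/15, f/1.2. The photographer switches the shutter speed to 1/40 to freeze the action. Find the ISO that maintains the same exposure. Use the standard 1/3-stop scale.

Shutter speed: 1/15 → 1/20 → 1/25 → 1/30 → 1/40 — 1 1/3 stops faster (darker).
Need 1 1/3 stops brighter from the ISO: 640 → 800 → 1000 → 1250 → 1600.

ISO 1600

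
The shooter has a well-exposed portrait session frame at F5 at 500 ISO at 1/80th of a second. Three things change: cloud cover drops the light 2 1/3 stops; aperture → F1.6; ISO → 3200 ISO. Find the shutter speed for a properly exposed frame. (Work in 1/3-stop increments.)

1/1000s

Scene light: 2 1/3 stops darker.
Aperture: f/5 → f/4.5 → f/4 → f/3.5 → f/3.2 → f/2.8 → f/2.5 → f/2.2 → f/2 → f/1.8 → f/1.6 — 3 1/3 stops opened up (brighter).
ISO: 500 → 640 → 800 → 1000 → 1250 → 1600 → 2000 → 2500 → 3200 — 2 2/3 stops higher (brighter).
Net so far: 3 2/3 stops brighter. Shutter speed: 1/80 → 1/100 → 1/125 → 1/160 → 1/200 → 1/250 → 1/320 → 1/400 → 1/500 → 1/640 → 1/800 → 1/1000.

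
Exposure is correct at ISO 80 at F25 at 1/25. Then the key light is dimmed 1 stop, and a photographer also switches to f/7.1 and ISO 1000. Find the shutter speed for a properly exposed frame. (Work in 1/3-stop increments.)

Scene light: 1 stop darker.
Aperture: f/25 → f/22 → f/20 → f/18 → f/16 → f/14 → f/13 → f/11 → f/10 → f/9 → f/8 → f/7.1 — 3 2/3 stops larger aperture (brighter).
ISO: 80 → 100 → 125 → 160 → 200 → 250 → 320 → 400 → 500 → 640 → 800 → 1000 — 3 2/3 stops higher (brighter).
Net so far: 6 1/3 stops brighter. Shutter speed: 1/25 → 1/30 → 1/40 → 1/50 → 1/60 → 1/80 → 1/100 → 1/125 → 1/160 → 1/200 → 1/250 → 1/320 → 1/400 → 1/500 → 1/640 → 1/800 → 1/1000 → 1/1250 → 1/1600 → 1/2000.

1/2000s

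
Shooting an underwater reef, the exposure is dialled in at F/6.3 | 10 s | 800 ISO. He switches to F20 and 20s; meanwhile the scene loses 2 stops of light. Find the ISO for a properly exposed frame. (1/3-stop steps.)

Scene light: 2 stops darker.
Aperture: f/6.3 → f/7.1 → f/8 → f/9 → f/10 → f/11 → f/13 → f/14 → f/16 → f/18 → f/20 — 3 1/3 stops stopped down (darker).
Shutter speed: 10 → 13 → 15 → 20 — 1 stop longer (brighter).
Net so far: 4 1/3 stops darker. ISO: 800 → 1000 → 1250 → 1600 → 2000 → 2500 → 3200 → 4000 → 5000 → 6400 → 8000 → 10000 → 12800 → 16000.

ISO 16000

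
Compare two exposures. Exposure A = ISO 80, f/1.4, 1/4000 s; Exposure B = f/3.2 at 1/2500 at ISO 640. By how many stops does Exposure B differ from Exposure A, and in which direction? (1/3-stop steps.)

1 1/3 stops brighter

Aperture: f/1.4 → f/1.6 → f/1.8 → f/2 → f/2.2 → f/2.5 → f/2.8 → f/3.2 — 2 1/3 stops stopped down (darker).
Shutter speed: 1/4000 → 1/3200 → 1/2500 — 2/3 stop longer (brighter).
ISO: 80 → 100 → 125 → 160 → 200 → 250 → 320 → 400 → 500 → 640 — 3 stops raised (brighter).
Net: −2 1/3 +2/3 +3 = +1 1/3 stops.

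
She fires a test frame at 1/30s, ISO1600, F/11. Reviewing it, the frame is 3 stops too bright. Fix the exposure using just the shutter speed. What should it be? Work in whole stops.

1/250s

Overexposed by 3 stops → need 3 stops darker.
Shutter speed: 1/30 → 1/60 → 1/125 → 1/250.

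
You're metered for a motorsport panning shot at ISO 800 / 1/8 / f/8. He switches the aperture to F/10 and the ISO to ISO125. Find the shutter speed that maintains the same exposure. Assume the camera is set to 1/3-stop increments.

Aperture: f/8 → f/9 → f/10 — 2/3 stop stopped down (darker).
ISO: 800 → 640 → 500 → 400 → 320 → 250 → 200 → 160 → 125 — 2 2/3 stops lower (darker).
Net change so far: 3 1/3 stops darker. Offset with the shutter speed: 1/8 → 1/6 → 1/5 → 1/4 → 0.3 → 0.4 → 0.5 → 0.6 → 0.8 → 1 → 1.3.

1.3 s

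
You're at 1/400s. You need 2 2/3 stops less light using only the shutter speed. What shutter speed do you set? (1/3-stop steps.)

Shutter speed: 1/400 → 1/500 → 1/640 → 1/800 → 1/1000 → 1/1250 → 1/1600 → 1/2000 → 1/2500 — 2 2/3 stops shorter (darker).

1/2500s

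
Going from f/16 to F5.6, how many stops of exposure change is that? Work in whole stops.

3 stops

f/16 → f/11 → f/8 → f/5.6 — count the steps: 3 stops.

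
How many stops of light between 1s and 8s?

1 → 2 → 4 → 8 — count the steps: 3 stops.

3 stops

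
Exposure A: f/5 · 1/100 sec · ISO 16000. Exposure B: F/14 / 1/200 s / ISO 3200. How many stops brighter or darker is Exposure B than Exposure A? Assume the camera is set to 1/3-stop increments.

6 1/3 stops darker

Aperture: f/5 → f/5.6 → f/6.3 → f/7.1 → f/8 → f/9 → f/10 → f/11 → f/13 → f/14 — 3 stops smaller aperture (darker).
Shutter speed: 1/100 → 1/125 → 1/160 → 1/200 — 1 stop faster (darker).
ISO: 16000 → 12800 → 10000 → 8000 → 6400 → 5000 → 4000 → 3200 — 2 1/3 stops lower (darker).
Net: −3 −1 −2 1/3 = −6 1/3 stops.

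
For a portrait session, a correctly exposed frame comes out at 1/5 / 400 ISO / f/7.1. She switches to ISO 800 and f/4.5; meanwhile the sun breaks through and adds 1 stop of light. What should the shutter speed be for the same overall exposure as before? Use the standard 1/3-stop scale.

1/50s

Scene light: 1 stop brighter.
ISO: 400 → 500 → 640 → 800 — 1 stop higher (brighter).
Aperture: f/7.1 → f/6.3 → f/5.6 → f/5 → f/4.5 — 1 1/3 stops larger aperture (brighter).
Net so far: 3 1/3 stops brighter. Shutter speed: 1/5 → 1/6 → 1/8 → 1/10 → 1/13 → 1/15 → 1/20 → 1/25 → 1/30 → 1/40 → 1/50.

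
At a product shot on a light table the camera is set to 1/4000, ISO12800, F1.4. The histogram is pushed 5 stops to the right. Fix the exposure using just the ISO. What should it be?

Overexposed by 5 stops → need 5 stops darker.
ISO: 12800 → 6400 → 3200 → 1600 → 800 → 400.

ISO 400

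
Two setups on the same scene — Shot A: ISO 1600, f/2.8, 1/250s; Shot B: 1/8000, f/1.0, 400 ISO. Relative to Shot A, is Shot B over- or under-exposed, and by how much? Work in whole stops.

4 stops darker

Aperture: f/2.8 → f/2 → f/1.4 → f/1.0 — 3 stops wider (brighter).
Shutter speed: 1/250 → 1/500 → 1/1000 → 1/2000 → 1/4000 → 1/8000 — 5 stops shorter (darker).
ISO: 1600 → 800 → 400 — 2 stops lower (darker).
Net: +3 −5 −2 = −4 stops.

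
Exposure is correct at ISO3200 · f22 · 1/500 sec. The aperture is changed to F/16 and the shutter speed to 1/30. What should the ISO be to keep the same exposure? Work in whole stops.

ISO 100

Aperture: f/22 → f/16 — 1 stop wider (brighter).
Shutter speed: 1/500 → 1/250 → 1/125 → 1/60 → 1/30 — 4 stops slower (brighter).
Net change so far: 5 stops brighter. Offset with the ISO: 3200 → 1600 → 800 → 400 → 200 → 100.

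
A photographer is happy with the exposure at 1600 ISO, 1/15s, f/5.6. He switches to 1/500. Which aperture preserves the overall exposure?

Shutter speed: 1/15 → 1/30 → 1/60 → 1/125 → 1/250 → 1/500 — 5 stops faster (darker).
Need 5 stops brighter from the aperture: f/5.6 → f/4 → f/2.8 → f/2 → f/1.4 → f/1.0.

f/1.0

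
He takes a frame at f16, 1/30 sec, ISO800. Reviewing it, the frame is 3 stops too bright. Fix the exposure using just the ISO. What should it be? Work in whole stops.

ISO 100

Overexposed by 3 stops → need 3 stops darker.
ISO: 800 → 400 → 200 → 100.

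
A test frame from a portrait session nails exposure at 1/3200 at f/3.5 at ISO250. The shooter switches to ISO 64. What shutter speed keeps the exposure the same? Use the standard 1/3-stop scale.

ISO: 250 → 200 → 160 → 125 → 100 → 80 → 64 — 2 stops dropped (darker).
Need 2 stops brighter from the shutter speed: 1/3200 → 1/2500 → 1/2000 → 1/1600 → 1/1250 → 1/1000 → 1/800.

1/800s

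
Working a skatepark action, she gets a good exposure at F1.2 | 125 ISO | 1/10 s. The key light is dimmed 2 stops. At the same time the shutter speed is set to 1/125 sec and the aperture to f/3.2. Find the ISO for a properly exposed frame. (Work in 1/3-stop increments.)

ISO 40000

Scene light: 2 stops darker.
Shutter speed: 1/10 → 1/13 → 1/15 → 1/20 → 1/25 → 1/30 → 1/40 → 1/50 → 1/60 → 1/80 → 1/100 → 1/125 — 3 2/3 stops faster (darker).
Aperture: f/1.2 → f/1.4 → f/1.6 → f/1.8 → f/2 → f/2.2 → f/2.5 → f/2.8 → f/3.2 — 2 2/3 stops smaller aperture (darker).
Net so far: 8 1/3 stops darker. ISO: 125 → 160 → 200 → 250 → 320 → 400 → 500 → 640 → 800 → 1000 → 1250 → 1600 → 2000 → 2500 → 3200 → 4000 → 5000 → 6400 → 8000 → 10000 → 12800 → 16000 → 20000 → 25600 → 32000 → 40000.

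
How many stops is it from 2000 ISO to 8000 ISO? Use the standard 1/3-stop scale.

2 stops

2000 → 2500 → 3200 → 4000 → 5000 → 6400 → 8000 — count the steps: 6 third-stops = 2 stops.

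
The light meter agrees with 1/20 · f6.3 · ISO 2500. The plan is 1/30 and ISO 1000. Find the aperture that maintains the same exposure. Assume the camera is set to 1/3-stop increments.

f/3.2

Shutter speed: 1/20 → 1/25 → 1/30 — 2/3 stop faster (darker).
ISO: 2500 → 2000 → 1600 → 1250 → 1000 — 1 1/3 stops lower (darker).
Net change so far: 2 stops darker. Offset with the aperture: f/6.3 → f/5.6 → f/5 → f/4.5 → f/4 → f/3.5 → f/3.2.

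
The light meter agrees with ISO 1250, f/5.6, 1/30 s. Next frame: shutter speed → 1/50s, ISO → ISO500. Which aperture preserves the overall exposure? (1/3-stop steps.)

f/2.8

Shutter speed: 1/30 → 1/40 → 1/50 — 2/3 stop faster (darker).
ISO: 1250 → 1000 → 800 → 640 → 500 — 1 1/3 stops lower (darker).
Net change so far: 2 stops darker. Offset with the aperture: f/5.6 → f/5 → f/4.5 → f/4 → f/3.5 → f/3.2 → f/2.8.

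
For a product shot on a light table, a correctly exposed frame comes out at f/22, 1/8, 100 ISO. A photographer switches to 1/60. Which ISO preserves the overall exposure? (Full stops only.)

ISO 800

Shutter speed: 1/8 → 1/15 → 1/30 → 1/60 — 3 stops faster (darker).
Need 3 stops brighter from the ISO: 100 → 200 → 400 → 800.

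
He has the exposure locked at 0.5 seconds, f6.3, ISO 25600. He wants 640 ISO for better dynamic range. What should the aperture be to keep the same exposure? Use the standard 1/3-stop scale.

ISO: 25600 → 20000 → 16000 → 12800 → 10000 → 8000 → 6400 → 5000 → 4000 → 3200 → 2500 → 2000 → 1600 → 1250 → 1000 → 800 → 640 — 5 1/3 stops lower (darker).
Need 5 1/3 stops brighter from the aperture: f/6.3 → f/5.6 → f/5 → f/4.5 → f/4 → f/3.5 → f/3.2 → f/2.8 → f/2.5 → f/2.2 → f/2 → f/1.8 → f/1.6 → f/1.4 → f/1.2 → f/1.1 → f/1.0.

f/1.0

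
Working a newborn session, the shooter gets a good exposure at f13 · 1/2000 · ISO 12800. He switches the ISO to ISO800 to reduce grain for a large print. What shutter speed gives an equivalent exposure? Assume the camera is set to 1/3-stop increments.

1/125s

ISO: 12800 → 10000 → 8000 → 6400 → 5000 → 4000 → 3200 → 2500 → 2000 → 1600 → 1250 → 1000 → 800 — 4 stops lower (darker).
Need 4 stops brighter from the shutter speed: 1/2000 → 1/1600 → 1/1250 → 1/1000 → 1/800 → 1/640 → 1/500 → 1/400 → 1/320 → 1/250 → 1/200 → 1/160 → 1/125.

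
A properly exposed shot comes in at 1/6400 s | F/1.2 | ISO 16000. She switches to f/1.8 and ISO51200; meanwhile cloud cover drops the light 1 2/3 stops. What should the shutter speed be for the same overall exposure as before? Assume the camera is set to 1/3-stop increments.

Scene light: 1 2/3 stops darker.
Aperture: f/1.2 → f/1.4 → f/1.6 → f/1.8 — 1 stop narrower (darker).
ISO: 16000 → 20000 → 25600 → 32000 → 40000 → 51200 — 1 2/3 stops raised (brighter).
Net so far: 1 stop darker. Shutter speed: 1/6400 → 1/5000 → 1/4000 → 1/3200.

1/3200s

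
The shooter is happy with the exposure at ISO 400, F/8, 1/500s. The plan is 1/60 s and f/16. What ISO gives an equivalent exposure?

Shutter speed: 1/500 → 1/250 → 1/125 → 1/60 — 3 stops slower (brighter).
Aperture: f/8 → f/11 → f/16 — 2 stops narrower (darker).
Net change so far: 1 stop brighter. Offset with the ISO: 400 → 200.

ISO 200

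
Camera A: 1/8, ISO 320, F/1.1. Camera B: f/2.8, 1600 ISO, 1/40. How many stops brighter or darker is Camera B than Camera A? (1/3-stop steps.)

Aperture: f/1.1 → f/1.2 → f/1.4 → f/1.6 → f/1.8 → f/2 → f/2.2 → f/2.5 → f/2.8 — 2 2/3 stops narrower (darker).
Shutter speed: 1/8 → 1/10 → 1/13 → 1/15 → 1/20 → 1/25 → 1/30 → 1/40 — 2 1/3 stops shorter (darker).
ISO: 320 → 400 → 500 → 640 → 800 → 1000 → 1250 → 1600 — 2 1/3 stops higher (brighter).
Net: −2 2/3 −2 1/3 +2 1/3 = −2 2/3 stops.

2 2/3 stops darker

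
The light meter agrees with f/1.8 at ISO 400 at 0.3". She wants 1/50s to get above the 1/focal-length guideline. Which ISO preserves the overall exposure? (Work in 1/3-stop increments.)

Shutter speed: 0.3 → 1/4 → 1/5 → 1/6 → 1/8 → 1/10 → 1/13 → 1/15 → 1/20 → 1/25 → 1/30 → 1/40 → 1/50 — 4 stops faster (darker).
Need 4 stops brighter from the ISO: 400 → 500 → 640 → 800 → 1000 → 1250 → 1600 → 2000 → 2500 → 3200 → 4000 → 5000 → 6400.

ISO 6400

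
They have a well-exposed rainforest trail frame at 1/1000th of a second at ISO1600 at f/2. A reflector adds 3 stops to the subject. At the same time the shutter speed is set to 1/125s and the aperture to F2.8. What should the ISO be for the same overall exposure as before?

Scene light: 3 stops brighter.
Shutter speed: 1/1000 → 1/500 → 1/250 → 1/125 — 3 stops slower (brighter).
Aperture: f/2 → f/2.8 — 1 stop smaller aperture (darker).
Net so far: 5 stops brighter. ISO: 1600 → 800 → 400 → 200 → 100 → 50.

ISO 50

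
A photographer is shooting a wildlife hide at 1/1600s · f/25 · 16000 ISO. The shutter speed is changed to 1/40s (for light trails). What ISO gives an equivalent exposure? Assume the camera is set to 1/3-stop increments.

ISO 400

Shutter speed: 1/1600 → 1/1250 → 1/1000 → 1/800 → 1/640 → 1/500 → 1/400 → 1/320 → 1/250 → 1/200 → 1/160 → 1/125 → 1/100 → 1/80 → 1/60 → 1/50 → 1/40 — 5 1/3 stops slower (brighter).
Need 5 1/3 stops darker from the ISO: 16000 → 12800 → 10000 → 8000 → 6400 → 5000 → 4000 → 3200 → 2500 → 2000 → 1600 → 1250 → 1000 → 800 → 640 → 500 → 400.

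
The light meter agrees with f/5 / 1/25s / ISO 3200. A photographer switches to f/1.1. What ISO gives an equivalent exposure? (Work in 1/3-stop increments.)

Aperture: f/5 → f/4.5 → f/4 → f/3.5 → f/3.2 → f/2.8 → f/2.5 → f/2.2 → f/2 → f/1.8 → f/1.6 → f/1.4 → f/1.2 → f/1.1 — 4 1/3 stops opened up (brighter).
Need 4 1/3 stops darker from the ISO: 3200 → 2500 → 2000 → 1600 → 1250 → 1000 → 800 → 640 → 500 → 400 → 320 → 250 → 200 → 160.

ISO 160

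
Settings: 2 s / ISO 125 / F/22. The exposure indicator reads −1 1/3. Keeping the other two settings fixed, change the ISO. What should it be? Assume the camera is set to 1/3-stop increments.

ISO 320

Underexposed by 1 1/3 stops → need 1 1/3 stops brighter.
ISO: 125 → 160 → 200 → 250 → 320.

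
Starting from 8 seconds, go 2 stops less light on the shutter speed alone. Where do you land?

Shutter speed: 8 → 4 → 2 — 2 stops faster (darker).

2 s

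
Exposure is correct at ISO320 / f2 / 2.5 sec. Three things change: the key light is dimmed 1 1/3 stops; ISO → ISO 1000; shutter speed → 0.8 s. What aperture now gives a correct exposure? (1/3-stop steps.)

Scene light: 1 1/3 stops darker.
ISO: 320 → 400 → 500 → 640 → 800 → 1000 — 1 2/3 stops raised (brighter).
Shutter speed: 2.5 → 2 → 1.6 → 1.3 → 1 → 0.8 — 1 2/3 stops faster (darker).
Net so far: 1 1/3 stops darker. Aperture: f/2 → f/1.8 → f/1.6 → f/1.4 → f/1.2.

f/1.2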